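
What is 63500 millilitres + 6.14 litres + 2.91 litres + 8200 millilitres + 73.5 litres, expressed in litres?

In litres:
  63500 millilitres = 63500e-3 litres = 63.5
  6.14 litres → 6.14
  2.91 litres → 2.91
  8200 millilitres = 8200e-3 litres = 8.2
  73.5 litres → 73.5
Sum: 63.5 + 6.14 + 2.91 + 8.2 + 73.5 = 154.25

154.25 litres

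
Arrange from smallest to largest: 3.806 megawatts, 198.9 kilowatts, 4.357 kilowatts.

4.357 kilowatts < 198.9 kilowatts < 3.806 megawatts

3.806 megawatts = 3806000 watts
198.9 kilowatts = 198900 watts
4.357 kilowatts = 4357 watts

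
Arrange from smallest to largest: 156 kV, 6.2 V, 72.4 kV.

6.2 V < 72.4 kV < 156 kV

156 kV = 156000 V
6.2 V = 6.2 V
72.4 kV = 72400 V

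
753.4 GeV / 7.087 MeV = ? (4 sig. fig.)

(753.4 × 10⁹) / (7.087 × 10⁶) = 106.31 × 10³

106300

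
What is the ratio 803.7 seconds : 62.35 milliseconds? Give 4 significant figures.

(803.7) / (62.35 × 10⁻³) = 12.89 × 10³

12890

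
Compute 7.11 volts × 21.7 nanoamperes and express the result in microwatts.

0.154287 microwatts

7.11 × 21.7e-9 = 154.287e-9 W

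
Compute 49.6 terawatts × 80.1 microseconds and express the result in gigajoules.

3.97296 gigajoules

49.6 × 10¹² × 80.1 × 10⁻⁶ = 3972.96 × 10⁶ J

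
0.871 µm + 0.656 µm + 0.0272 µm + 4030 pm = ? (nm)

In nm:
  0.871 µm = 0.871e3 nm = 871
  0.656 µm = 0.656e3 nm = 656
  0.0272 µm = 0.0272e3 nm = 27.2
  4030 pm = 4030e-3 nm = 4.03
Sum: 871 + 656 + 27.2 + 4.03 = 1558.23

1558.23 nm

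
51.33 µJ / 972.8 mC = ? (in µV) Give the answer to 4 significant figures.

(51.33 × 10^-6) / (972.8 × 10^-3) = 0.0527652 × 10^-3 V

52.77 µV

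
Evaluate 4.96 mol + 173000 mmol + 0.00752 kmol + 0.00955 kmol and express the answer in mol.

In mol:
  4.96 mol → 4.96
  173000 mmol = 173000 × 10⁻³ mol = 173
  0.00752 kmol = 0.00752 × 10³ mol = 7.52
  0.00955 kmol = 0.00955 × 10³ mol = 9.55
Sum: 4.96 + 173 + 7.52 + 9.55 = 195.03

195.03 mol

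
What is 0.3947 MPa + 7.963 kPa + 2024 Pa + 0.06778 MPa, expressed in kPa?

In kPa:
  0.3947 MPa = 0.3947e3 kPa = 394.7
  7.963 kPa → 7.963
  2024 Pa = 2024e-3 kPa = 2.024
  0.06778 MPa = 0.06778e3 kPa = 67.78
Sum: 394.7 + 7.963 + 2.024 + 67.78 = 472.467

472.467 kPa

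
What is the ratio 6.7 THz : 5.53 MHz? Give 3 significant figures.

(6.7 × 10^12) / (5.53 × 10^6) = 1.212 × 10^6

1210000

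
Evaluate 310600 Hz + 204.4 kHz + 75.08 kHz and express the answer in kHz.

In kHz:
  310600 Hz = 310600 × 10⁻³ kHz = 310.6
  204.4 kHz → 204.4
  75.08 kHz → 75.08
Sum: 310.6 + 204.4 + 75.08 = 590.08

590.08 kHz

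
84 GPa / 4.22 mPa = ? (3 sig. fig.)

19900000000000

(84e9) / (4.22e-3) = 19.91e12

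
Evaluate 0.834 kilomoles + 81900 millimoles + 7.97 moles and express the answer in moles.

923.87 moles

In moles:
  0.834 kilomoles = 0.834e3 moles = 834
  81900 millimoles = 81900e-3 moles = 81.9
  7.97 moles → 7.97
Sum: 834 + 81.9 + 7.97 = 923.87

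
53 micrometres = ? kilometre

0.000000053 kilometres

micro = 10^-6, kilo = 10^3; factor is 10^-9.
53 × 10^-9 = 0.000000053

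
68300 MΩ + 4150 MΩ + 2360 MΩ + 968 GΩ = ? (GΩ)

In GΩ:
  68300 MΩ = 68300 × 10⁻³ GΩ = 68.3
  4150 MΩ = 4150 × 10⁻³ GΩ = 4.15
  2360 MΩ = 2360 × 10⁻³ GΩ = 2.36
  968 GΩ → 968
Sum: 68.3 + 4.15 + 2.36 + 968 = 1042.81

1042.81 GΩ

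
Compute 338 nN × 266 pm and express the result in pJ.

0.000089908 pJ

338 × 10⁻⁹ × 266 × 10⁻¹² = 89908 × 10⁻²¹ J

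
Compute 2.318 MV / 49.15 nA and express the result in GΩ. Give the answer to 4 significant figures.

(2.318 × 10^6) / (49.15 × 10^-9) = 0.0471617 × 10^15 Ω

47160 GΩ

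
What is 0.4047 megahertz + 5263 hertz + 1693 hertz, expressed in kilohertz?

In kilohertz:
  0.4047 megahertz = 0.4047 × 10^3 kilohertz = 404.7
  5263 hertz = 5263 × 10^-3 kilohertz = 5.263
  1693 hertz = 1693 × 10^-3 kilohertz = 1.693
Sum: 404.7 + 5.263 + 1.693 = 411.656

411.656 kilohertz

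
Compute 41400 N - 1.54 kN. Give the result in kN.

In kN:
  41400 N = 41400e-3 kN = 41.4
  1.54 kN → 1.54
Difference: 41.4 - 1.54 = 39.86

39.86 kN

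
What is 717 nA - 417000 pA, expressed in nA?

In nA:
  717 nA → 717
  417000 pA = 417000 × 10^-3 nA = 417
Difference: 717 - 417 = 300

300 nA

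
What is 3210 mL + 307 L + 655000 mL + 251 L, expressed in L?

In L:
  3210 mL = 3210 × 10⁻³ L = 3.21
  307 L → 307
  655000 mL = 655000 × 10⁻³ L = 655
  251 L → 251
Sum: 3.21 + 307 + 655 + 251 = 1216.21

1216.21 L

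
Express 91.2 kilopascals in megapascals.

0.0912 megapascals

kilo = 10³, mega = 10⁶; factor is 10⁻³.
91.2 × 10⁻³ = 0.0912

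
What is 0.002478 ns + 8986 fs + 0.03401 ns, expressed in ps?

In ps:
  0.002478 ns = 0.002478 × 10^3 ps = 2.478
  8986 fs = 8986 × 10^-3 ps = 8.986
  0.03401 ns = 0.03401 × 10^3 ps = 34.01
Sum: 2.478 + 8.986 + 34.01 = 45.474

45.474 ps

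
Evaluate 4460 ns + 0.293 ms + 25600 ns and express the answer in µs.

In µs:
  4460 ns = 4460 × 10^-3 µs = 4.46
  0.293 ms = 0.293 × 10^3 µs = 293
  25600 ns = 25600 × 10^-3 µs = 25.6
Sum: 4.46 + 293 + 25.6 = 323.06

323.06 µs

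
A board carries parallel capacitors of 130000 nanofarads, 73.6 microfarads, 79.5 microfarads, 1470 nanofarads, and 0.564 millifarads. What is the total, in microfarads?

In microfarads:
  130000 nanofarads = 130000e-3 microfarads = 130
  73.6 microfarads → 73.6
  79.5 microfarads → 79.5
  1470 nanofarads = 1470e-3 microfarads = 1.47
  0.564 millifarads = 0.564e3 microfarads = 564
Sum: 130 + 73.6 + 79.5 + 1.47 + 564 = 848.57

848.57 microfarads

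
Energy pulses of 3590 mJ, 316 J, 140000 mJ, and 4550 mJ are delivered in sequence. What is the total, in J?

464.14 J

In J:
  3590 mJ = 3590 × 10^-3 J = 3.59
  316 J → 316
  140000 mJ = 140000 × 10^-3 J = 140
  4550 mJ = 4550 × 10^-3 J = 4.55
Sum: 3.59 + 316 + 140 + 4.55 = 464.14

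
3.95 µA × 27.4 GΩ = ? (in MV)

0.10823 MV

3.95 × 10^-6 × 27.4 × 10^9 = 108.23 × 10^3 V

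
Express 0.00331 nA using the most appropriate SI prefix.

= 3.31 × 10^-12 A; 10^-12 is pico.

3.31 pA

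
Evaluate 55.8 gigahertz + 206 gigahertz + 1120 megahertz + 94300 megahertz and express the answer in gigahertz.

In gigahertz:
  55.8 gigahertz → 55.8
  206 gigahertz → 206
  1120 megahertz = 1120 × 10^-3 gigahertz = 1.12
  94300 megahertz = 94300 × 10^-3 gigahertz = 94.3
Sum: 55.8 + 206 + 1.12 + 94.3 = 357.22

357.22 gigahertz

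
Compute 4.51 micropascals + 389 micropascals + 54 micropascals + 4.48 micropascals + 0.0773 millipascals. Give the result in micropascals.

In micropascals:
  4.51 micropascals → 4.51
  389 micropascals → 389
  54 micropascals → 54
  4.48 micropascals → 4.48
  0.0773 millipascals = 0.0773 × 10^3 micropascals = 77.3
Sum: 4.51 + 389 + 54 + 4.48 + 77.3 = 529.29

529.29 micropascals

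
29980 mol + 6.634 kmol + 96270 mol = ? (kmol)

132.884 kmol

In kmol:
  29980 mol = 29980 × 10⁻³ kmol = 29.98
  6.634 kmol → 6.634
  96270 mol = 96270 × 10⁻³ kmol = 96.27
Sum: 29.98 + 6.634 + 96.27 = 132.884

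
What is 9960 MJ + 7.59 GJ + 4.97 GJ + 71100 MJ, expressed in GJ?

93.62 GJ

In GJ:
  9960 MJ = 9960 × 10⁻³ GJ = 9.96
  7.59 GJ → 7.59
  4.97 GJ → 4.97
  71100 MJ = 71100 × 10⁻³ GJ = 71.1
Sum: 9.96 + 7.59 + 4.97 + 71.1 = 93.62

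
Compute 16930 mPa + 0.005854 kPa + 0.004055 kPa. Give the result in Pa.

In Pa:
  16930 mPa = 16930 × 10⁻³ Pa = 16.93
  0.005854 kPa = 0.005854 × 10³ Pa = 5.854
  0.004055 kPa = 0.004055 × 10³ Pa = 4.055
Sum: 16.93 + 5.854 + 4.055 = 26.839

26.839 Pa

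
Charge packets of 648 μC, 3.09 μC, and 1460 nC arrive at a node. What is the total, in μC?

In μC:
  648 μC → 648
  3.09 μC → 3.09
  1460 nC = 1460e-3 μC = 1.46
Sum: 648 + 3.09 + 1.46 = 652.55

652.55 μC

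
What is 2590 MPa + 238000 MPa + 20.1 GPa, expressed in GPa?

260.69 GPa

In GPa:
  2590 MPa = 2590 × 10⁻³ GPa = 2.59
  238000 MPa = 238000 × 10⁻³ GPa = 238
  20.1 GPa → 20.1
Sum: 2.59 + 238 + 20.1 = 260.69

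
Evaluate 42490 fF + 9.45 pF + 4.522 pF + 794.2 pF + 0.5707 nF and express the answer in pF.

1421.362 pF

In pF:
  42490 fF = 42490 × 10^-3 pF = 42.49
  9.45 pF → 9.45
  4.522 pF → 4.522
  794.2 pF → 794.2
  0.5707 nF = 0.5707 × 10^3 pF = 570.7
Sum: 42.49 + 9.45 + 4.522 + 794.2 + 570.7 = 1421.362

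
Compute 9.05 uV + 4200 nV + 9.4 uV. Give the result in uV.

In uV:
  9.05 uV → 9.05
  4200 nV = 4200e-3 uV = 4.2
  9.4 uV → 9.4
Sum: 9.05 + 4.2 + 9.4 = 22.65

22.65 uV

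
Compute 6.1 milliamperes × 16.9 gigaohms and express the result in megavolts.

103.09 megavolts

6.1e-3 × 16.9e9 = 103.09e6 V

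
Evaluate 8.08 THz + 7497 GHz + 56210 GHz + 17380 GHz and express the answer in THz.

In THz:
  8.08 THz → 8.08
  7497 GHz = 7497 × 10^-3 THz = 7.497
  56210 GHz = 56210 × 10^-3 THz = 56.21
  17380 GHz = 17380 × 10^-3 THz = 17.38
Sum: 8.08 + 7.497 + 56.21 + 17.38 = 89.167

89.167 THz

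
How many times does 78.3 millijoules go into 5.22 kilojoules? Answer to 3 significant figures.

66700

(5.22 × 10³) / (78.3 × 10⁻³) = 0.06667 × 10⁶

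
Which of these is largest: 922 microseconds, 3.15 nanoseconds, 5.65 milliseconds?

5.65 milliseconds

922 microseconds = 0.000922 seconds
3.15 nanoseconds = 0.00000000315 seconds
5.65 milliseconds = 0.00565 seconds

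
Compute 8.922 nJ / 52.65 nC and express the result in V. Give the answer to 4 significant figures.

(8.922 × 10^-9) / (52.65 × 10^-9) = 0.169459 V

0.1695 V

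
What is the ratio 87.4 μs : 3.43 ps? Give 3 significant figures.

(87.4 × 10⁻⁶) / (3.43 × 10⁻¹²) = 25.48 × 10⁶

25500000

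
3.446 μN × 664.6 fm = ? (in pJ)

0.0000022902116 pJ

3.446 × 10⁻⁶ × 664.6 × 10⁻¹⁵ = 2290.2116 × 10⁻²¹ J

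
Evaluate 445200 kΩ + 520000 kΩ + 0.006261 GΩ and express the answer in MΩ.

971.461 MΩ

In MΩ:
  445200 kΩ = 445200 × 10⁻³ MΩ = 445.2
  520000 kΩ = 520000 × 10⁻³ MΩ = 520
  0.006261 GΩ = 0.006261 × 10³ MΩ = 6.261
Sum: 445.2 + 520 + 6.261 = 971.461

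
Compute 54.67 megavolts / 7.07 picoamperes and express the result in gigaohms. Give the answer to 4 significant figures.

(54.67e6) / (7.07e-12) = 7.73267e18 Ω

7733000000 gigaohms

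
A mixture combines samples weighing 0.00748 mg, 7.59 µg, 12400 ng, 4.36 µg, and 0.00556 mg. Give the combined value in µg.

In µg:
  0.00748 mg = 0.00748 × 10^3 µg = 7.48
  7.59 µg → 7.59
  12400 ng = 12400 × 10^-3 µg = 12.4
  4.36 µg → 4.36
  0.00556 mg = 0.00556 × 10^3 µg = 5.56
Sum: 7.48 + 7.59 + 12.4 + 4.36 + 5.56 = 37.39

37.39 µg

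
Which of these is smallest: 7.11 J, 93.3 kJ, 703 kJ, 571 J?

7.11 J = 7.11 J
93.3 kJ = 93300 J
703 kJ = 703000 J
571 J = 571 J

7.11 J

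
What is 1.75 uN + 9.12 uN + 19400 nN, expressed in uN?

30.27 uN

In uN:
  1.75 uN → 1.75
  9.12 uN → 9.12
  19400 nN = 19400 × 10^-3 uN = 19.4
Sum: 1.75 + 9.12 + 19.4 = 30.27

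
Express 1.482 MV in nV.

1482000000000000 nV

mega = 1e6, nano = 1e-9; factor is 1e15.
1.482 × 1e15 = 1482000000000000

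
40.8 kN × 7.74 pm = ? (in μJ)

40.8 × 10^3 × 7.74 × 10^-12 = 315.792 × 10^-9 J

0.315792 μJ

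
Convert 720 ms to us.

milli = 10^-3, micro = 10^-6; factor is 10^3.
720 × 10^3 = 720000

720000 us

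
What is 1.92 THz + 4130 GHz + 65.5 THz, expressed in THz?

71.55 THz

In THz:
  1.92 THz → 1.92
  4130 GHz = 4130 × 10⁻³ THz = 4.13
  65.5 THz → 65.5
Sum: 1.92 + 4.13 + 65.5 = 71.55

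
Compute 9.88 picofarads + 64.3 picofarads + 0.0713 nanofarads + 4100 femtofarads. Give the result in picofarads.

149.58 picofarads

In picofarads:
  9.88 picofarads → 9.88
  64.3 picofarads → 64.3
  0.0713 nanofarads = 0.0713 × 10³ picofarads = 71.3
  4100 femtofarads = 4100 × 10⁻³ picofarads = 4.1
Sum: 9.88 + 64.3 + 71.3 + 4.1 = 149.58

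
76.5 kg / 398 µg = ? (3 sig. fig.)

192000000

(76.5 × 10^3) / (398 × 10^-6) = 0.1922 × 10^9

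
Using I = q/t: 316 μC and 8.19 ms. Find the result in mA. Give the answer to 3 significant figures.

(316 × 10⁻⁶) / (8.19 × 10⁻³) = 38.584 × 10⁻³ A

38.6 mA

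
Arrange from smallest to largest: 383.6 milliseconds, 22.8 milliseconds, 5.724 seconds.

22.8 milliseconds < 383.6 milliseconds < 5.724 seconds

383.6 milliseconds = 0.3836 seconds
22.8 milliseconds = 0.0228 seconds
5.724 seconds = 5.724 seconds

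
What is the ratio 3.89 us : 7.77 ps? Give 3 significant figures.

501000

(3.89e-6) / (7.77e-12) = 0.5006e6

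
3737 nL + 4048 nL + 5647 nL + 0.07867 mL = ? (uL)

In uL:
  3737 nL = 3737 × 10^-3 uL = 3.737
  4048 nL = 4048 × 10^-3 uL = 4.048
  5647 nL = 5647 × 10^-3 uL = 5.647
  0.07867 mL = 0.07867 × 10^3 uL = 78.67
Sum: 3.737 + 4.048 + 5.647 + 78.67 = 92.102

92.102 uL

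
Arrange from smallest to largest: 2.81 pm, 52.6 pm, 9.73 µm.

2.81 pm = 0.00000000000281 m
52.6 pm = 0.0000000000526 m
9.73 µm = 0.00000973 m

2.81 pm < 52.6 pm < 9.73 µm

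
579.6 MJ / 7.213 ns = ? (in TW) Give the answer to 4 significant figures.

(579.6e6) / (7.213e-9) = 80.3549e15 W

80350 TW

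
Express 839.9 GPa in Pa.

giga = 10^9, (no prefix) = 10^0; factor is 10^9.
839.9 × 10^9 = 839900000000

839900000000 Pa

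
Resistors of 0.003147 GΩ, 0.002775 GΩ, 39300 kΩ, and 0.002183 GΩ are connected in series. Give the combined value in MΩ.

In MΩ:
  0.003147 GΩ = 0.003147 × 10^3 MΩ = 3.147
  0.002775 GΩ = 0.002775 × 10^3 MΩ = 2.775
  39300 kΩ = 39300 × 10^-3 MΩ = 39.3
  0.002183 GΩ = 0.002183 × 10^3 MΩ = 2.183
Sum: 3.147 + 2.775 + 39.3 + 2.183 = 47.405

47.405 MΩ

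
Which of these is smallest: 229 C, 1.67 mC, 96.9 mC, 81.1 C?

1.67 mC

229 C = 229 C
1.67 mC = 0.00167 C
96.9 mC = 0.0969 C
81.1 C = 81.1 C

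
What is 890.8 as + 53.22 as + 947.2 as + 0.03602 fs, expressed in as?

In as:
  890.8 as → 890.8
  53.22 as → 53.22
  947.2 as → 947.2
  0.03602 fs = 0.03602e3 as = 36.02
Sum: 890.8 + 53.22 + 947.2 + 36.02 = 1927.24

1927.24 as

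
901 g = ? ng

901000000000 ng

(no prefix) = 1e0, nano = 1e-9; factor is 1e9.
901 × 1e9 = 901000000000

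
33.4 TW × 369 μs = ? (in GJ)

33.4 × 10¹² × 369 × 10⁻⁶ = 12324.6 × 10⁶ J

12.3246 GJ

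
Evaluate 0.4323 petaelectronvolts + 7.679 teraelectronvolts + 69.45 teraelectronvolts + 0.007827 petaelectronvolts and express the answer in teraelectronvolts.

In teraelectronvolts:
  0.4323 petaelectronvolts = 0.4323 × 10^3 teraelectronvolts = 432.3
  7.679 teraelectronvolts → 7.679
  69.45 teraelectronvolts → 69.45
  0.007827 petaelectronvolts = 0.007827 × 10^3 teraelectronvolts = 7.827
Sum: 432.3 + 7.679 + 69.45 + 7.827 = 517.256

517.256 teraelectronvolts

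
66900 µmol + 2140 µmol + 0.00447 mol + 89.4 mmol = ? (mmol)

162.91 mmol

In mmol:
  66900 µmol = 66900 × 10⁻³ mmol = 66.9
  2140 µmol = 2140 × 10⁻³ mmol = 2.14
  0.00447 mol = 0.00447 × 10³ mmol = 4.47
  89.4 mmol → 89.4
Sum: 66.9 + 2.14 + 4.47 + 89.4 = 162.91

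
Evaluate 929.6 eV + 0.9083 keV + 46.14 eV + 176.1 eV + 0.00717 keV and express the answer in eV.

In eV:
  929.6 eV → 929.6
  0.9083 keV = 0.9083e3 eV = 908.3
  46.14 eV → 46.14
  176.1 eV → 176.1
  0.00717 keV = 0.00717e3 eV = 7.17
Sum: 929.6 + 908.3 + 46.14 + 176.1 + 7.17 = 2067.31

2067.31 eV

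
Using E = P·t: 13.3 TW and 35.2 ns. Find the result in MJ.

0.46816 MJ

13.3 × 10^12 × 35.2 × 10^-9 = 468.16 × 10^3 J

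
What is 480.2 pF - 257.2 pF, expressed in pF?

In pF:
  480.2 pF → 480.2
  257.2 pF → 257.2
Difference: 480.2 - 257.2 = 223

223 pF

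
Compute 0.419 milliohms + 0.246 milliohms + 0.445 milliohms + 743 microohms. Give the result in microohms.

1853 microohms

In microohms:
  0.419 milliohms = 0.419 × 10³ microohms = 419
  0.246 milliohms = 0.246 × 10³ microohms = 246
  0.445 milliohms = 0.445 × 10³ microohms = 445
  743 microohms → 743
Sum: 419 + 246 + 445 + 743 = 1853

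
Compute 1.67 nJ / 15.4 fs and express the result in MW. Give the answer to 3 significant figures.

0.108 MW

(1.67e-9) / (15.4e-15) = 0.10844e6 W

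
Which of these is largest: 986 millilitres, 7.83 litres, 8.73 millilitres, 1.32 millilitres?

986 millilitres = 0.986 litres
7.83 litres = 7.83 litres
8.73 millilitres = 0.00873 litres
1.32 millilitres = 0.00132 litres

7.83 litres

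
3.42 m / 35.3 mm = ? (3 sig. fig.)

96.9

(3.42) / (35.3e-3) = 0.09688e3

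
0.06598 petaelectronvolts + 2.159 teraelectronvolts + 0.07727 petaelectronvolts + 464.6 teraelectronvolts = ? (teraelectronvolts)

In teraelectronvolts:
  0.06598 petaelectronvolts = 0.06598 × 10^3 teraelectronvolts = 65.98
  2.159 teraelectronvolts → 2.159
  0.07727 petaelectronvolts = 0.07727 × 10^3 teraelectronvolts = 77.27
  464.6 teraelectronvolts → 464.6
Sum: 65.98 + 2.159 + 77.27 + 464.6 = 610.009

610.009 teraelectronvolts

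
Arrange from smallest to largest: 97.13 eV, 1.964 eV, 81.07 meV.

81.07 meV < 1.964 eV < 97.13 eV

97.13 eV = 97.13 eV
1.964 eV = 1.964 eV
81.07 meV = 0.08107 eV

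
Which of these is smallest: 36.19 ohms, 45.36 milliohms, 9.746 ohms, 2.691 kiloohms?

36.19 ohms = 36.19 ohms
45.36 milliohms = 0.04536 ohms
9.746 ohms = 9.746 ohms
2.691 kiloohms = 2691 ohms

45.36 milliohms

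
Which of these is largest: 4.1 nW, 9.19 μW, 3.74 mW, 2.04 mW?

3.74 mW

4.1 nW = 0.0000000041 W
9.19 μW = 0.00000919 W
3.74 mW = 0.00374 W
2.04 mW = 0.00204 W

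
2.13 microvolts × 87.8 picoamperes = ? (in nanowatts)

0.000000187014 nanowatts

2.13 × 10^-6 × 87.8 × 10^-12 = 187.014 × 10^-18 W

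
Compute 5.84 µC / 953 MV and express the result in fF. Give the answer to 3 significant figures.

6.13 fF

(5.84 × 10^-6) / (953 × 10^6) = 0.006128 × 10^-12 F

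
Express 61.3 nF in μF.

0.0613 μF

nano = 1e-9, micro = 1e-6; factor is 1e-3.
61.3 × 1e-3 = 0.0613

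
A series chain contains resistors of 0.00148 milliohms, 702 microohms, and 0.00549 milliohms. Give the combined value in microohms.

In microohms:
  0.00148 milliohms = 0.00148 × 10³ microohms = 1.48
  702 microohms → 702
  0.00549 milliohms = 0.00549 × 10³ microohms = 5.49
Sum: 1.48 + 702 + 5.49 = 708.97

708.97 microohms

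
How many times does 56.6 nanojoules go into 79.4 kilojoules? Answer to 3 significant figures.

1400000000000

(79.4 × 10³) / (56.6 × 10⁻⁹) = 1.403 × 10¹²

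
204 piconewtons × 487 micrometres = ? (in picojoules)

204 × 10⁻¹² × 487 × 10⁻⁶ = 99348 × 10⁻¹⁸ J

0.099348 picojoules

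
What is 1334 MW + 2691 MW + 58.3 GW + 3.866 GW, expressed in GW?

66.191 GW

In GW:
  1334 MW = 1334 × 10^-3 GW = 1.334
  2691 MW = 2691 × 10^-3 GW = 2.691
  58.3 GW → 58.3
  3.866 GW → 3.866
Sum: 1.334 + 2.691 + 58.3 + 3.866 = 66.191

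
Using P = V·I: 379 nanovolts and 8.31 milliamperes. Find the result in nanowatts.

3.14949 nanowatts

379 × 10⁻⁹ × 8.31 × 10⁻³ = 3149.49 × 10⁻¹² W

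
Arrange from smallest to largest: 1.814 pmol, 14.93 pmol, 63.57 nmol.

1.814 pmol = 0.000000000001814 mol
14.93 pmol = 0.00000000001493 mol
63.57 nmol = 0.00000006357 mol

1.814 pmol < 14.93 pmol < 63.57 nmol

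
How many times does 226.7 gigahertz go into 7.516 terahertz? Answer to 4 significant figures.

33.15

(7.516e12) / (226.7e9) = 0.033154e3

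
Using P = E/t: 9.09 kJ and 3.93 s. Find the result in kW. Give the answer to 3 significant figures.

2.31 kW

(9.09e3) / (3.93) = 2.313e3 W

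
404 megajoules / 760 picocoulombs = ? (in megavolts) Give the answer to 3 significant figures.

(404e6) / (760e-12) = 0.53158e18 V

532000000000 megavolts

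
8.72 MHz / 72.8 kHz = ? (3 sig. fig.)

120

(8.72 × 10^6) / (72.8 × 10^3) = 0.1198 × 10^3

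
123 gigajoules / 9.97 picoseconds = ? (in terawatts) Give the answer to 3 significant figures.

(123 × 10^9) / (9.97 × 10^-12) = 12.337 × 10^21 W

12300000000 terawatts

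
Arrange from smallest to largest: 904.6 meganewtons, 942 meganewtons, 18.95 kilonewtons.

904.6 meganewtons = 904600000 newtons
942 meganewtons = 942000000 newtons
18.95 kilonewtons = 18950 newtons

18.95 kilonewtons < 904.6 meganewtons < 942 meganewtons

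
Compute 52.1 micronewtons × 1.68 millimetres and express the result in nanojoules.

87.528 nanojoules

52.1 × 10⁻⁶ × 1.68 × 10⁻³ = 87.528 × 10⁻⁹ J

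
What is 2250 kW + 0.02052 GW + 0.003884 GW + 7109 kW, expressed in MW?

In MW:
  2250 kW = 2250 × 10^-3 MW = 2.25
  0.02052 GW = 0.02052 × 10^3 MW = 20.52
  0.003884 GW = 0.003884 × 10^3 MW = 3.884
  7109 kW = 7109 × 10^-3 MW = 7.109
Sum: 2.25 + 20.52 + 3.884 + 7.109 = 33.763

33.763 MW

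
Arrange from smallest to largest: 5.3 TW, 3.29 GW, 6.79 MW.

6.79 MW < 3.29 GW < 5.3 TW

5.3 TW = 5300000000000 W
3.29 GW = 3290000000 W
6.79 MW = 6790000 W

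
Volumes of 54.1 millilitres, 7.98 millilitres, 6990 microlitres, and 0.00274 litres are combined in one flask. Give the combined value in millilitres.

In millilitres:
  54.1 millilitres → 54.1
  7.98 millilitres → 7.98
  6990 microlitres = 6990 × 10^-3 millilitres = 6.99
  0.00274 litres = 0.00274 × 10^3 millilitres = 2.74
Sum: 54.1 + 7.98 + 6.99 + 2.74 = 71.81

71.81 millilitres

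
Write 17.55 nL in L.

0.00000001755 L

nano = 10^-9, (no prefix) = 10^0; factor is 10^-9.
17.55 × 10^-9 = 0.00000001755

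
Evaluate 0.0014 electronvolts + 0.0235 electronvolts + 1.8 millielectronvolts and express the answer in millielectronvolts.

26.7 millielectronvolts

In millielectronvolts:
  0.0014 electronvolts = 0.0014 × 10³ millielectronvolts = 1.4
  0.0235 electronvolts = 0.0235 × 10³ millielectronvolts = 23.5
  1.8 millielectronvolts → 1.8
Sum: 1.4 + 23.5 + 1.8 = 26.7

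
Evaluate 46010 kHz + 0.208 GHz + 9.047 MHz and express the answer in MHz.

In MHz:
  46010 kHz = 46010 × 10⁻³ MHz = 46.01
  0.208 GHz = 0.208 × 10³ MHz = 208
  9.047 MHz → 9.047
Sum: 46.01 + 208 + 9.047 = 263.057

263.057 MHz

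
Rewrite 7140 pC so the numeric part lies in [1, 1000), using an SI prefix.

7.14 nC

= 7.14 × 10^-9 C; 10^-9 is nano.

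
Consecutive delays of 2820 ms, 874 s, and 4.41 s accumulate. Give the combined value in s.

In s:
  2820 ms = 2820 × 10^-3 s = 2.82
  874 s → 874
  4.41 s → 4.41
Sum: 2.82 + 874 + 4.41 = 881.23

881.23 s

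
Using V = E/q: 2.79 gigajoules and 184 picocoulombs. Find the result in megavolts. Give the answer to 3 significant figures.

(2.79e9) / (184e-12) = 0.015163e21 V

15200000000000 megavolts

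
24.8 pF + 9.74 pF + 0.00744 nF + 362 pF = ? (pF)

403.98 pF

In pF:
  24.8 pF → 24.8
  9.74 pF → 9.74
  0.00744 nF = 0.00744 × 10^3 pF = 7.44
  362 pF → 362
Sum: 24.8 + 9.74 + 7.44 + 362 = 403.98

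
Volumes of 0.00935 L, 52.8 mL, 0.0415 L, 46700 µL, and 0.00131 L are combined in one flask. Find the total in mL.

151.66 mL

In mL:
  0.00935 L = 0.00935 × 10³ mL = 9.35
  52.8 mL → 52.8
  0.0415 L = 0.0415 × 10³ mL = 41.5
  46700 µL = 46700 × 10⁻³ mL = 46.7
  0.00131 L = 0.00131 × 10³ mL = 1.31
Sum: 9.35 + 52.8 + 41.5 + 46.7 + 1.31 = 151.66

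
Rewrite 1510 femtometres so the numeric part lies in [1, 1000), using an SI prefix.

= 1.51 × 10^-12 metres; 10^-12 is pico.

1.51 picometres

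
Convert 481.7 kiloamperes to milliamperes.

kilo = 10^3, milli = 10^-3; factor is 10^6.
481.7 × 10^6 = 481700000

481700000 milliamperes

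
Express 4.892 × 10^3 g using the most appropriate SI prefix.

4.892 kg

= 4.892 × 10^3 g; 10^3 is kilo.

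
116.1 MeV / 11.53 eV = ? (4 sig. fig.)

(116.1 × 10⁶) / (11.53) = 10.069 × 10⁶

10070000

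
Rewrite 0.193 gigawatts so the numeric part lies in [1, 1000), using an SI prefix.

193 megawatts

= 193 × 10⁶ watts; 10⁶ is mega.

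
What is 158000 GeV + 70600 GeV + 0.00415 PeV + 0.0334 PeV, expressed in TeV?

In TeV:
  158000 GeV = 158000 × 10⁻³ TeV = 158
  70600 GeV = 70600 × 10⁻³ TeV = 70.6
  0.00415 PeV = 0.00415 × 10³ TeV = 4.15
  0.0334 PeV = 0.0334 × 10³ TeV = 33.4
Sum: 158 + 70.6 + 4.15 + 33.4 = 266.15

266.15 TeV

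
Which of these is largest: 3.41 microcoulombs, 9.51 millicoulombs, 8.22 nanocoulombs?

3.41 microcoulombs = 0.00000341 coulombs
9.51 millicoulombs = 0.00951 coulombs
8.22 nanocoulombs = 0.00000000822 coulombs

9.51 millicoulombs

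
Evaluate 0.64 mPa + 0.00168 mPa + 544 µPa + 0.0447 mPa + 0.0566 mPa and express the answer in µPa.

1286.98 µPa

In µPa:
  0.64 mPa = 0.64 × 10³ µPa = 640
  0.00168 mPa = 0.00168 × 10³ µPa = 1.68
  544 µPa → 544
  0.0447 mPa = 0.0447 × 10³ µPa = 44.7
  0.0566 mPa = 0.0566 × 10³ µPa = 56.6
Sum: 640 + 1.68 + 544 + 44.7 + 56.6 = 1286.98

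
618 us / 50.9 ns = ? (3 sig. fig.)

12100

(618 × 10⁻⁶) / (50.9 × 10⁻⁹) = 12.14 × 10³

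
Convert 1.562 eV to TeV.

(no prefix) = 10^0, tera = 10^12; factor is 10^-12.
1.562 × 10^-12 = 0.000000000001562

0.000000000001562 TeV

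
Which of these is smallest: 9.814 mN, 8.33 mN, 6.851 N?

8.33 mN

9.814 mN = 0.009814 N
8.33 mN = 0.00833 N
6.851 N = 6.851 N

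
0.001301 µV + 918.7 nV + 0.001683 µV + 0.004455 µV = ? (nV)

In nV:
  0.001301 µV = 0.001301 × 10³ nV = 1.301
  918.7 nV → 918.7
  0.001683 µV = 0.001683 × 10³ nV = 1.683
  0.004455 µV = 0.004455 × 10³ nV = 4.455
Sum: 1.301 + 918.7 + 1.683 + 4.455 = 926.139

926.139 nV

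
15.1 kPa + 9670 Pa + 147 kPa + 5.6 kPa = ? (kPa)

In kPa:
  15.1 kPa → 15.1
  9670 Pa = 9670 × 10^-3 kPa = 9.67
  147 kPa → 147
  5.6 kPa → 5.6
Sum: 15.1 + 9.67 + 147 + 5.6 = 177.37

177.37 kPa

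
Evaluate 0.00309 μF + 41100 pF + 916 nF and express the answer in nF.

960.19 nF

In nF:
  0.00309 μF = 0.00309 × 10^3 nF = 3.09
  41100 pF = 41100 × 10^-3 nF = 41.1
  916 nF → 916
Sum: 3.09 + 41.1 + 916 = 960.19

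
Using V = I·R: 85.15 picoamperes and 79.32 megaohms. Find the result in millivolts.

85.15 × 10⁻¹² × 79.32 × 10⁶ = 6754.098 × 10⁻⁶ V

6.754098 millivolts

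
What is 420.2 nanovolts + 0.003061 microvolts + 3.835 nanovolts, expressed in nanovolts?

427.096 nanovolts

In nanovolts:
  420.2 nanovolts → 420.2
  0.003061 microvolts = 0.003061e3 nanovolts = 3.061
  3.835 nanovolts → 3.835
Sum: 420.2 + 3.061 + 3.835 = 427.096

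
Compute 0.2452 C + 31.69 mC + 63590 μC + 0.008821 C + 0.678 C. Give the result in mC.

In mC:
  0.2452 C = 0.2452e3 mC = 245.2
  31.69 mC → 31.69
  63590 μC = 63590e-3 mC = 63.59
  0.008821 C = 0.008821e3 mC = 8.821
  0.678 C = 0.678e3 mC = 678
Sum: 245.2 + 31.69 + 63.59 + 8.821 + 678 = 1027.301

1027.301 mC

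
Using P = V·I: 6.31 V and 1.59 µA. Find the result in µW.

10.0329 µW

6.31 × 1.59e-6 = 10.0329e-6 W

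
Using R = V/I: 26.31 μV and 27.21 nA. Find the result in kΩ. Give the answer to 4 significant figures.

(26.31e-6) / (27.21e-9) = 0.966924e3 Ω

0.9669 kΩ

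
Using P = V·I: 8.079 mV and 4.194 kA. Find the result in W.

8.079e-3 × 4.194e3 = 33.883326 W

33.883326 W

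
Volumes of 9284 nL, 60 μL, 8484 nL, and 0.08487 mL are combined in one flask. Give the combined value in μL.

162.638 μL

In μL:
  9284 nL = 9284e-3 μL = 9.284
  60 μL → 60
  8484 nL = 8484e-3 μL = 8.484
  0.08487 mL = 0.08487e3 μL = 84.87
Sum: 9.284 + 60 + 8.484 + 84.87 = 162.638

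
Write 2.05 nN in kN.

0.00000000000205 kN

nano = 10^-9, kilo = 10^3; factor is 10^-12.
2.05 × 10^-12 = 0.00000000000205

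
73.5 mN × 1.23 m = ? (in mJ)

73.5e-3 × 1.23 = 90.405e-3 J

90.405 mJ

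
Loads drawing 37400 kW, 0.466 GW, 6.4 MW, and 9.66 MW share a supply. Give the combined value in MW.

In MW:
  37400 kW = 37400e-3 MW = 37.4
  0.466 GW = 0.466e3 MW = 466
  6.4 MW → 6.4
  9.66 MW → 9.66
Sum: 37.4 + 466 + 6.4 + 9.66 = 519.46

519.46 MW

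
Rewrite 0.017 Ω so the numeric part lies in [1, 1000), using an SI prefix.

= 17 × 10^-3 Ω; 10^-3 is milli.

17 mΩ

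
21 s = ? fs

21000000000000000 fs

(no prefix) = 10⁰, femto = 10⁻¹⁵; factor is 10¹⁵.
21 × 10¹⁵ = 21000000000000000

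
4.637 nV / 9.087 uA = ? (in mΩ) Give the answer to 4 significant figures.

(4.637e-9) / (9.087e-6) = 0.510289e-3 Ω

0.5103 mΩ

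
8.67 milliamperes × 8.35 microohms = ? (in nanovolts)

72.3945 nanovolts

8.67 × 10⁻³ × 8.35 × 10⁻⁶ = 72.3945 × 10⁻⁹ V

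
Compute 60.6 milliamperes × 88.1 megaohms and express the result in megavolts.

60.6 × 10^-3 × 88.1 × 10^6 = 5338.86 × 10^3 V

5.33886 megavolts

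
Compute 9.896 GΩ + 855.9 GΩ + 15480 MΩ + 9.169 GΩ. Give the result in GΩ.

In GΩ:
  9.896 GΩ → 9.896
  855.9 GΩ → 855.9
  15480 MΩ = 15480 × 10^-3 GΩ = 15.48
  9.169 GΩ → 9.169
Sum: 9.896 + 855.9 + 15.48 + 9.169 = 890.445

890.445 GΩ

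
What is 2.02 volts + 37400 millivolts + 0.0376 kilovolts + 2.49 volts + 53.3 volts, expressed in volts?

132.81 volts

In volts:
  2.02 volts → 2.02
  37400 millivolts = 37400e-3 volts = 37.4
  0.0376 kilovolts = 0.0376e3 volts = 37.6
  2.49 volts → 2.49
  53.3 volts → 53.3
Sum: 2.02 + 37.4 + 37.6 + 2.49 + 53.3 = 132.81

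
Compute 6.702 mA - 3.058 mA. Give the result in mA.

3.644 mA

In mA:
  6.702 mA → 6.702
  3.058 mA → 3.058
Difference: 6.702 - 3.058 = 3.644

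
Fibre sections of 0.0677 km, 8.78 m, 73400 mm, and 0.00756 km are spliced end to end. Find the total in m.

In m:
  0.0677 km = 0.0677e3 m = 67.7
  8.78 m → 8.78
  73400 mm = 73400e-3 m = 73.4
  0.00756 km = 0.00756e3 m = 7.56
Sum: 67.7 + 8.78 + 73.4 + 7.56 = 157.44

157.44 m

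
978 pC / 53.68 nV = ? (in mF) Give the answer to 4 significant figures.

(978 × 10^-12) / (53.68 × 10^-9) = 18.2191 × 10^-3 F

18.22 mF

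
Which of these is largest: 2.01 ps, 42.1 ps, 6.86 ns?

6.86 ns

2.01 ps = 0.00000000000201 s
42.1 ps = 0.0000000000421 s
6.86 ns = 0.00000000686 s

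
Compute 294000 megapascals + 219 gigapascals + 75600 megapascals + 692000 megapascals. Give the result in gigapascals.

In gigapascals:
  294000 megapascals = 294000 × 10⁻³ gigapascals = 294
  219 gigapascals → 219
  75600 megapascals = 75600 × 10⁻³ gigapascals = 75.6
  692000 megapascals = 692000 × 10⁻³ gigapascals = 692
Sum: 294 + 219 + 75.6 + 692 = 1280.6

1280.6 gigapascals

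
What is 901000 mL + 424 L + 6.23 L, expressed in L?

1331.23 L

In L:
  901000 mL = 901000e-3 L = 901
  424 L → 424
  6.23 L → 6.23
Sum: 901 + 424 + 6.23 = 1331.23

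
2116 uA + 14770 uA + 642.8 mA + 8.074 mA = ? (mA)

In mA:
  2116 uA = 2116 × 10⁻³ mA = 2.116
  14770 uA = 14770 × 10⁻³ mA = 14.77
  642.8 mA → 642.8
  8.074 mA → 8.074
Sum: 2.116 + 14.77 + 642.8 + 8.074 = 667.76

667.76 mA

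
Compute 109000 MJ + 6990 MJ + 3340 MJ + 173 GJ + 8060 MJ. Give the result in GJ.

In GJ:
  109000 MJ = 109000 × 10^-3 GJ = 109
  6990 MJ = 6990 × 10^-3 GJ = 6.99
  3340 MJ = 3340 × 10^-3 GJ = 3.34
  173 GJ → 173
  8060 MJ = 8060 × 10^-3 GJ = 8.06
Sum: 109 + 6.99 + 3.34 + 173 + 8.06 = 300.39

300.39 GJ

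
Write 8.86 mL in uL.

milli = 10⁻³, micro = 10⁻⁶; factor is 10³.
8.86 × 10³ = 8860

8860 uL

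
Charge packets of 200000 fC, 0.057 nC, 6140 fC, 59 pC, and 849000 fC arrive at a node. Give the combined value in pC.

In pC:
  200000 fC = 200000 × 10^-3 pC = 200
  0.057 nC = 0.057 × 10^3 pC = 57
  6140 fC = 6140 × 10^-3 pC = 6.14
  59 pC → 59
  849000 fC = 849000 × 10^-3 pC = 849
Sum: 200 + 57 + 6.14 + 59 + 849 = 1171.14

1171.14 pC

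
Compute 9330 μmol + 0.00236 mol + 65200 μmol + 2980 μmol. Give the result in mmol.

79.87 mmol

In mmol:
  9330 μmol = 9330 × 10^-3 mmol = 9.33
  0.00236 mol = 0.00236 × 10^3 mmol = 2.36
  65200 μmol = 65200 × 10^-3 mmol = 65.2
  2980 μmol = 2980 × 10^-3 mmol = 2.98
Sum: 9.33 + 2.36 + 65.2 + 2.98 = 79.87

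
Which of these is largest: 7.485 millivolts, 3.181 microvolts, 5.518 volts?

5.518 volts

7.485 millivolts = 0.007485 volts
3.181 microvolts = 0.000003181 volts
5.518 volts = 5.518 volts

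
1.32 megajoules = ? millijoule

1320000000 millijoules

mega = 10⁶, milli = 10⁻³; factor is 10⁹.
1.32 × 10⁹ = 1320000000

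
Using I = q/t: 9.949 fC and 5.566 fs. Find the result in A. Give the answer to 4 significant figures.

(9.949 × 10⁻¹⁵) / (5.566 × 10⁻¹⁵) = 1.78746 A

1.787 A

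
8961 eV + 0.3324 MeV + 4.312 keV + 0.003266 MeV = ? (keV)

348.939 keV

In keV:
  8961 eV = 8961e-3 keV = 8.961
  0.3324 MeV = 0.3324e3 keV = 332.4
  4.312 keV → 4.312
  0.003266 MeV = 0.003266e3 keV = 3.266
Sum: 8.961 + 332.4 + 4.312 + 3.266 = 348.939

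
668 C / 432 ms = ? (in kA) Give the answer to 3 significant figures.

1.55 kA

(668) / (432e-3) = 1.5463e3 A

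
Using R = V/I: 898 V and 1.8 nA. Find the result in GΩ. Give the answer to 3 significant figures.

499 GΩ

(898) / (1.8 × 10^-9) = 498.89 × 10^9 Ω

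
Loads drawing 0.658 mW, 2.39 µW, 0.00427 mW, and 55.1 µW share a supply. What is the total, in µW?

In µW:
  0.658 mW = 0.658e3 µW = 658
  2.39 µW → 2.39
  0.00427 mW = 0.00427e3 µW = 4.27
  55.1 µW → 55.1
Sum: 658 + 2.39 + 4.27 + 55.1 = 719.76

719.76 µW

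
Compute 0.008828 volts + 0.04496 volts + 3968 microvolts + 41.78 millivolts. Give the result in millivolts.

In millivolts:
  0.008828 volts = 0.008828 × 10³ millivolts = 8.828
  0.04496 volts = 0.04496 × 10³ millivolts = 44.96
  3968 microvolts = 3968 × 10⁻³ millivolts = 3.968
  41.78 millivolts → 41.78
Sum: 8.828 + 44.96 + 3.968 + 41.78 = 99.536

99.536 millivolts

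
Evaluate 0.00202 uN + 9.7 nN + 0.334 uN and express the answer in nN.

In nN:
  0.00202 uN = 0.00202 × 10³ nN = 2.02
  9.7 nN → 9.7
  0.334 uN = 0.334 × 10³ nN = 334
Sum: 2.02 + 9.7 + 334 = 345.72

345.72 nN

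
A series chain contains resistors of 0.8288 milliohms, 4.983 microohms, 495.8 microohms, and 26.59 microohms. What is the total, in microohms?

In microohms:
  0.8288 milliohms = 0.8288 × 10³ microohms = 828.8
  4.983 microohms → 4.983
  495.8 microohms → 495.8
  26.59 microohms → 26.59
Sum: 828.8 + 4.983 + 495.8 + 26.59 = 1356.173

1356.173 microohms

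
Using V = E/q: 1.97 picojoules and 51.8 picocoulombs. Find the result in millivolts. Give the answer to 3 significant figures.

38.0 millivolts

(1.97 × 10^-12) / (51.8 × 10^-12) = 0.038031 V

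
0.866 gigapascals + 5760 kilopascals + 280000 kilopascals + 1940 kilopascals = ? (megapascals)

In megapascals:
  0.866 gigapascals = 0.866 × 10³ megapascals = 866
  5760 kilopascals = 5760 × 10⁻³ megapascals = 5.76
  280000 kilopascals = 280000 × 10⁻³ megapascals = 280
  1940 kilopascals = 1940 × 10⁻³ megapascals = 1.94
Sum: 866 + 5.76 + 280 + 1.94 = 1153.7

1153.7 megapascals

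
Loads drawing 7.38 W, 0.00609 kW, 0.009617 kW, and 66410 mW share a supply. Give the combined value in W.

89.497 W

In W:
  7.38 W → 7.38
  0.00609 kW = 0.00609e3 W = 6.09
  0.009617 kW = 0.009617e3 W = 9.617
  66410 mW = 66410e-3 W = 66.41
Sum: 7.38 + 6.09 + 9.617 + 66.41 = 89.497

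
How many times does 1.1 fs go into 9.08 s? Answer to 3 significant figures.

8250000000000000

(9.08) / (1.1e-15) = 8.255e15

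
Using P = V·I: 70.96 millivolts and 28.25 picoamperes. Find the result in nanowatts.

70.96 × 10^-3 × 28.25 × 10^-12 = 2004.62 × 10^-15 W

0.00200462 nanowatts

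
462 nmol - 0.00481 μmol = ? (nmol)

457.19 nmol

In nmol:
  462 nmol → 462
  0.00481 μmol = 0.00481e3 nmol = 4.81
Difference: 462 - 4.81 = 457.19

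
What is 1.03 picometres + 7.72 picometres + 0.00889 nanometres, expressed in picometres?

17.64 picometres

In picometres:
  1.03 picometres → 1.03
  7.72 picometres → 7.72
  0.00889 nanometres = 0.00889 × 10³ picometres = 8.89
Sum: 1.03 + 7.72 + 8.89 = 17.64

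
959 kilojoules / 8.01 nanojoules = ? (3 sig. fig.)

120000000000000

(959 × 10^3) / (8.01 × 10^-9) = 119.7 × 10^12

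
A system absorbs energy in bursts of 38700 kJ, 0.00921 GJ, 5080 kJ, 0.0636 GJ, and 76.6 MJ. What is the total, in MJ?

In MJ:
  38700 kJ = 38700 × 10⁻³ MJ = 38.7
  0.00921 GJ = 0.00921 × 10³ MJ = 9.21
  5080 kJ = 5080 × 10⁻³ MJ = 5.08
  0.0636 GJ = 0.0636 × 10³ MJ = 63.6
  76.6 MJ → 76.6
Sum: 38.7 + 9.21 + 5.08 + 63.6 + 76.6 = 193.19

193.19 MJ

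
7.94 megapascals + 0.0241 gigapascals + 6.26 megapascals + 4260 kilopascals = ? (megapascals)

In megapascals:
  7.94 megapascals → 7.94
  0.0241 gigapascals = 0.0241 × 10^3 megapascals = 24.1
  6.26 megapascals → 6.26
  4260 kilopascals = 4260 × 10^-3 megapascals = 4.26
Sum: 7.94 + 24.1 + 6.26 + 4.26 = 42.56

42.56 megapascals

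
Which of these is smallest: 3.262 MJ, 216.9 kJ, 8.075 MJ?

216.9 kJ

3.262 MJ = 3262000 J
216.9 kJ = 216900 J
8.075 MJ = 8075000 J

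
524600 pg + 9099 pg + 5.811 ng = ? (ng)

539.51 ng

In ng:
  524600 pg = 524600 × 10^-3 ng = 524.6
  9099 pg = 9099 × 10^-3 ng = 9.099
  5.811 ng → 5.811
Sum: 524.6 + 9.099 + 5.811 = 539.51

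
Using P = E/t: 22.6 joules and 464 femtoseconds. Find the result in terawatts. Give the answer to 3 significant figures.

48.7 terawatts

(22.6) / (464 × 10⁻¹⁵) = 0.048707 × 10¹⁵ W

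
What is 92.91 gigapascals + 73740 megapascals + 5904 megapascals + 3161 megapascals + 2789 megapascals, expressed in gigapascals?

In gigapascals:
  92.91 gigapascals → 92.91
  73740 megapascals = 73740 × 10⁻³ gigapascals = 73.74
  5904 megapascals = 5904 × 10⁻³ gigapascals = 5.904
  3161 megapascals = 3161 × 10⁻³ gigapascals = 3.161
  2789 megapascals = 2789 × 10⁻³ gigapascals = 2.789
Sum: 92.91 + 73.74 + 5.904 + 3.161 + 2.789 = 178.504

178.504 gigapascals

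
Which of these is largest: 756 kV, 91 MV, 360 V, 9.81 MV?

756 kV = 756000 V
91 MV = 91000000 V
360 V = 360 V
9.81 MV = 9810000 V

91 MV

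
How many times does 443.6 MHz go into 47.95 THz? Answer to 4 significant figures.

108100

(47.95 × 10^12) / (443.6 × 10^6) = 0.10809 × 10^6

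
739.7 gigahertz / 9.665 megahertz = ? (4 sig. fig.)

76530

(739.7e9) / (9.665e6) = 76.534e3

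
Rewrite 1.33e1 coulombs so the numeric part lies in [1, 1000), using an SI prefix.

= 13.3 coulombs; mantissa already in [1, 1000).

13.3 coulombs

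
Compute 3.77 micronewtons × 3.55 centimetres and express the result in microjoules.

0.133835 microjoules

3.77 × 10⁻⁶ × 3.55 × 10⁻² = 13.3835 × 10⁻⁸ J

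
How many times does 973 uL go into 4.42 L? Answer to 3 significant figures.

4540

(4.42) / (973e-6) = 0.004543e6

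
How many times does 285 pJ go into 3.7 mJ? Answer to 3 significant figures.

(3.7e-3) / (285e-12) = 0.01298e9

13000000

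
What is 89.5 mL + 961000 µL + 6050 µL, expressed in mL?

1056.55 mL

In mL:
  89.5 mL → 89.5
  961000 µL = 961000e-3 mL = 961
  6050 µL = 6050e-3 mL = 6.05
Sum: 89.5 + 961 + 6.05 = 1056.55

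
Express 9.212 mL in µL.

milli = 10⁻³, micro = 10⁻⁶; factor is 10³.
9.212 × 10³ = 9212

9212 µL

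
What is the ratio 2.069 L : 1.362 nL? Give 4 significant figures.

1519000000

(2.069) / (1.362 × 10^-9) = 1.5191 × 10^9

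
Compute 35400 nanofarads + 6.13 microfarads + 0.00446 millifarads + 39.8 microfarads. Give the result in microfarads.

In microfarads:
  35400 nanofarads = 35400 × 10^-3 microfarads = 35.4
  6.13 microfarads → 6.13
  0.00446 millifarads = 0.00446 × 10^3 microfarads = 4.46
  39.8 microfarads → 39.8
Sum: 35.4 + 6.13 + 4.46 + 39.8 = 85.79

85.79 microfarads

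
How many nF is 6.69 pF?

0.00669 nF

pico = 10^-12, nano = 10^-9; factor is 10^-3.
6.69 × 10^-3 = 0.00669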